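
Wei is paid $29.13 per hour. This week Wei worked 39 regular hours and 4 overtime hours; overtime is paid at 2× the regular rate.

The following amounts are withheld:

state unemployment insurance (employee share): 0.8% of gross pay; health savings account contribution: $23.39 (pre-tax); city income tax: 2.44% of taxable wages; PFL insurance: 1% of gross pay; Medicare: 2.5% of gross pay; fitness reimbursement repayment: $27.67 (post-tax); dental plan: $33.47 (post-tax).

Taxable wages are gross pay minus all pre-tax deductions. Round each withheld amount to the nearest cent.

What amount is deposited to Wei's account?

Regular pay: 39 × $29.13 = $1,136.07
Overtime pay: 4 × $29.13 × 2 = $233.04
Gross pay = $1,136.07 + $233.04 = $1,369.11
Health savings account contribution: $23.39
Taxable wages = $1,369.11 − $23.39 = $1,345.72
City income tax: $1,345.72 × 0.0244 = $32.84
Medicare: $1,369.11 × 0.025 = $34.23
PFL insurance: $1,369.11 × 0.01 = $13.69
State unemployment insurance (employee share): $1,369.11 × 0.008 = $10.95
Dental plan: $33.47
Fitness reimbursement repayment: $27.67
Total deductions = $23.39 + $32.84 + $34.23 + $13.69 + $10.95 + $33.47 + $27.67 = $176.24
Net pay = $1,369.11 − $176.24 = $1,192.87

$1,192.87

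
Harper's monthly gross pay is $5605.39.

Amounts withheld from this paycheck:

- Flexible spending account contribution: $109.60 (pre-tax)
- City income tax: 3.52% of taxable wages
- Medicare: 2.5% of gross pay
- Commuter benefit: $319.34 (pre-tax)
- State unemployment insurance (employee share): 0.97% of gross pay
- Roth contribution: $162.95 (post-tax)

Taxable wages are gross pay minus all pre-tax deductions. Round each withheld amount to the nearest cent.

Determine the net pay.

$4636.79

Commuter benefit: $319.34
Flexible spending account contribution: $109.60
Pre-tax total = $319.34 + $109.60 = $428.94
Taxable wages = $5605.39 − $428.94 = $5176.45
City income tax: $5176.45 × 0.0352 = $182.21
Medicare: $5605.39 × 0.025 = $140.13
State unemployment insurance (employee share): $5605.39 × 0.0097 = $54.37
Roth contribution: $162.95
Total deductions = $319.34 + $109.60 + $182.21 + $140.13 + $54.37 + $162.95 = $968.60
Net pay = $5605.39 − $968.60 = $4636.79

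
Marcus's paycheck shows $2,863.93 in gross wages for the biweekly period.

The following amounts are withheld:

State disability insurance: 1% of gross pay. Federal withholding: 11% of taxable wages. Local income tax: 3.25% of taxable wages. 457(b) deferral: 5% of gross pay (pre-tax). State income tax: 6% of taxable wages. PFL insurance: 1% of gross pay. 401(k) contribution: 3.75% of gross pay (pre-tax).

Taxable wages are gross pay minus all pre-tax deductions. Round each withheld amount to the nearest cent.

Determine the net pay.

$2,026.85

457(b) deferral: $2,863.93 × 0.05 = $143.20
401(k) contribution: $2,863.93 × 0.0375 = $107.40
Pre-tax total = $143.20 + $107.40 = $250.60
Taxable wages = $2,863.93 − $250.60 = $2,613.33
Federal withholding: $2,613.33 × 0.11 = $287.47
Local income tax: $2,613.33 × 0.0325 = $84.93
State income tax: $2,613.33 × 0.06 = $156.80
State disability insurance: $2,863.93 × 0.01 = $28.64
PFL insurance: $2,863.93 × 0.01 = $28.64
Total deductions = $143.20 + $107.40 + $287.47 + $84.93 + $156.80 + $28.64 + $28.64 = $837.08
Net pay = $2,863.93 − $837.08 = $2,026.85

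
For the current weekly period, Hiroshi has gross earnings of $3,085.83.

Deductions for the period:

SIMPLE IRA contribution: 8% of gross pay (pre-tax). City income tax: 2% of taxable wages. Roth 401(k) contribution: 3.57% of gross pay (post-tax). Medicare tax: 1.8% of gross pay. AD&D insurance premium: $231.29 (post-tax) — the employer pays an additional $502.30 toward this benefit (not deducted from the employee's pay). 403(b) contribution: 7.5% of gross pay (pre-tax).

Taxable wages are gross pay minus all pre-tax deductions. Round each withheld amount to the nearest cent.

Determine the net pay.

$2,158.38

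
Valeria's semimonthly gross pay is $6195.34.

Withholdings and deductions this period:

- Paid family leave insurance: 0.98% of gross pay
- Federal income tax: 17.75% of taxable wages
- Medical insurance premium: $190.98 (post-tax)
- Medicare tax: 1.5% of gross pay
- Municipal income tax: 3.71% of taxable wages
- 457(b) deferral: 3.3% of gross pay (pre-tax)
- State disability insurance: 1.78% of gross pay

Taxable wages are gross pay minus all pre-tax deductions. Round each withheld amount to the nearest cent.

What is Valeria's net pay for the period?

457(b) deferral: $6195.34 × 0.033 = $204.45
Taxable wages = $6195.34 − $204.45 = $5990.89
Federal income tax: $5990.89 × 0.1775 = $1063.38
Municipal income tax: $5990.89 × 0.0371 = $222.26
State disability insurance: $6195.34 × 0.0178 = $110.28
Medicare tax: $6195.34 × 0.015 = $92.93
Paid family leave insurance: $6195.34 × 0.0098 = $60.71
Medical insurance premium: $190.98
Total deductions = $204.45 + $1063.38 + $222.26 + $110.28 + $92.93 + $60.71 + $190.98 = $1944.99
Net pay = $6195.34 − $1944.99 = $4250.35

$4250.35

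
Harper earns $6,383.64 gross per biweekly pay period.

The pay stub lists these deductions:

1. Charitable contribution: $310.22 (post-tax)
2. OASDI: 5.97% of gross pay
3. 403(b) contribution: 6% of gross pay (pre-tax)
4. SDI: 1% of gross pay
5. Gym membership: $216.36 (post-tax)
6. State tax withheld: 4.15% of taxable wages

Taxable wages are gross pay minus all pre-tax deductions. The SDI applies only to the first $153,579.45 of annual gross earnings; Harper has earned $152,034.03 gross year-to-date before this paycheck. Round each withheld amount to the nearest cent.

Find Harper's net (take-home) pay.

$4,828.46

403(b) contribution: $6,383.64 × 0.06 = $383.02
Taxable wages = $6,383.64 − $383.02 = $6,000.62
State tax withheld: $6,000.62 × 0.0415 = $249.03
OASDI: $6,383.64 × 0.0597 = $381.10
SDI: only $153,579.45 − $152,034.03 = $1,545.42 of this check is subject → $1,545.42 × 0.01 = $15.45
Charitable contribution: $310.22
Gym membership: $216.36
Total deductions = $383.02 + $249.03 + $381.10 + $15.45 + $310.22 + $216.36 = $1,555.18
Net pay = $6,383.64 − $1,555.18 = $4,828.46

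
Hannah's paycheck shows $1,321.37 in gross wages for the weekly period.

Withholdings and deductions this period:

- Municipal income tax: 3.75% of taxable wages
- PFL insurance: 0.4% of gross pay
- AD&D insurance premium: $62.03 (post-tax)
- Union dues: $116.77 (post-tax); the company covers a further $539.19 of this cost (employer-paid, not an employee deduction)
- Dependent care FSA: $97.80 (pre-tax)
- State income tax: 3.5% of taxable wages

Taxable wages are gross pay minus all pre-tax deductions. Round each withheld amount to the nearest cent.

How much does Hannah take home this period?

$950.78

Dependent care FSA: $97.80
Taxable wages = $1,321.37 − $97.80 = $1,223.57
Municipal income tax: $1,223.57 × 0.0375 = $45.88
State income tax: $1,223.57 × 0.035 = $42.82
PFL insurance: $1,321.37 × 0.004 = $5.29
AD&D insurance premium: $62.03
Union dues: $116.77
(Employer's $539.19 toward union dues is not withheld from the employee.)
Total deductions = $97.80 + $45.88 + $42.82 + $5.29 + $62.03 + $116.77 = $370.59
Net pay = $1,321.37 − $370.59 = $950.78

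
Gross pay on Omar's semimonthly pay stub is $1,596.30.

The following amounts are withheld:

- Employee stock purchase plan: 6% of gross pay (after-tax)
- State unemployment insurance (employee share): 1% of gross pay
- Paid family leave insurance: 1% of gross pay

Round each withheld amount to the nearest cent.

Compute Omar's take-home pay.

State unemployment insurance (employee share): $1,596.30 × 0.01 = $15.96
Paid family leave insurance: $1,596.30 × 0.01 = $15.96
Employee stock purchase plan: $1,596.30 × 0.06 = $95.78
Total deductions = $15.96 + $15.96 + $95.78 = $127.70
Net pay = $1,596.30 − $127.70 = $1,468.60

$1,468.60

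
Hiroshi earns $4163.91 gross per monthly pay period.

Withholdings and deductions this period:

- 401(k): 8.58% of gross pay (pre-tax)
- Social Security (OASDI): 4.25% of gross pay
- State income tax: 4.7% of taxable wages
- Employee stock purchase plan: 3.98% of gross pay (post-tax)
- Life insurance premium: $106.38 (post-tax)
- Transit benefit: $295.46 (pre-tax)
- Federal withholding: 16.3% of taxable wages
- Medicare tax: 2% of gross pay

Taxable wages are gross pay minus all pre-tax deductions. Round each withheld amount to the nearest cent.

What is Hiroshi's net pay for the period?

$2241.49

Transit benefit: $295.46
401(k): $4163.91 × 0.0858 = $357.26
Pre-tax total = $295.46 + $357.26 = $652.72
Taxable wages = $4163.91 − $652.72 = $3511.19
State income tax: $3511.19 × 0.047 = $165.03
Federal withholding: $3511.19 × 0.163 = $572.32
Medicare tax: $4163.91 × 0.02 = $83.28
Social Security (OASDI): $4163.91 × 0.0425 = $176.97
Employee stock purchase plan: $4163.91 × 0.0398 = $165.72
Life insurance premium: $106.38
Total deductions = $295.46 + $357.26 + $165.03 + $572.32 + $83.28 + $176.97 + $165.72 + $106.38 = $1922.42
Net pay = $4163.91 − $1922.42 = $2241.49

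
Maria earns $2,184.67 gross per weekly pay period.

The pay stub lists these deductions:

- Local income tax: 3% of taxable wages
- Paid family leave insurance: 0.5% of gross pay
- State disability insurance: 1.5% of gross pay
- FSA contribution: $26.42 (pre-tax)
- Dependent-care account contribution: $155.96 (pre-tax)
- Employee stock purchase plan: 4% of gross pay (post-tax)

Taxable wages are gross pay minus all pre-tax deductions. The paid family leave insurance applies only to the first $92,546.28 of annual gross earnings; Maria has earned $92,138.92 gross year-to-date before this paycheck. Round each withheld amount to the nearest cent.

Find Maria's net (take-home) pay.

$1,820.02

FSA contribution: $26.42
Dependent-care account contribution: $155.96
Pre-tax total = $26.42 + $155.96 = $182.38
Taxable wages = $2,184.67 − $182.38 = $2,002.29
Local income tax: $2,002.29 × 0.03 = $60.07
Paid family leave insurance: only $92,546.28 − $92,138.92 = $407.36 of this check is subject → $407.36 × 0.005 = $2.04
State disability insurance: $2,184.67 × 0.015 = $32.77
Employee stock purchase plan: $2,184.67 × 0.04 = $87.39
Total deductions = $26.42 + $155.96 + $60.07 + $2.04 + $32.77 + $87.39 = $364.65
Net pay = $2,184.67 − $364.65 = $1,820.02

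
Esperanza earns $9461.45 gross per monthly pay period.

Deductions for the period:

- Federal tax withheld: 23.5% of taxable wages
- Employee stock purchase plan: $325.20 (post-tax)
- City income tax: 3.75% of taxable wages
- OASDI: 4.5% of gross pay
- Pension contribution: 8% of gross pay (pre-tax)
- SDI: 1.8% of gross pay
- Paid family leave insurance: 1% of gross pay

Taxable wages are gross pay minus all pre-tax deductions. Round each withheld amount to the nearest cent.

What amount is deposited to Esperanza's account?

Pension contribution: $9461.45 × 0.08 = $756.92
Taxable wages = $9461.45 − $756.92 = $8704.53
Federal tax withheld: $8704.53 × 0.235 = $2045.56
City income tax: $8704.53 × 0.0375 = $326.42
Paid family leave insurance: $9461.45 × 0.01 = $94.61
SDI: $9461.45 × 0.018 = $170.31
OASDI: $9461.45 × 0.045 = $425.77
Employee stock purchase plan: $325.20
Total deductions = $756.92 + $2045.56 + $326.42 + $94.61 + $170.31 + $425.77 + $325.20 = $4144.79
Net pay = $9461.45 − $4144.79 = $5316.66

$5316.66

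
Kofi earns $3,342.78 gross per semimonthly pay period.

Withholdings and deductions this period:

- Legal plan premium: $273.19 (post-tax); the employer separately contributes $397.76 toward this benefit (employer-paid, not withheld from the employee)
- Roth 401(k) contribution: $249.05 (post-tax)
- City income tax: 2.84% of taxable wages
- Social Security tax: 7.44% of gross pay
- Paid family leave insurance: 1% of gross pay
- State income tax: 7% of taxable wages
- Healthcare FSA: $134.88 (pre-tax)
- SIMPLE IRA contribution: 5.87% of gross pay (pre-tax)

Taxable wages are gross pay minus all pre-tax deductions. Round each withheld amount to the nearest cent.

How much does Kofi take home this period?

Healthcare FSA: $134.88
SIMPLE IRA contribution: $3,342.78 × 0.0587 = $196.22
Pre-tax total = $134.88 + $196.22 = $331.10
Taxable wages = $3,342.78 − $331.10 = $3,011.68
City income tax: $3,011.68 × 0.0284 = $85.53
State income tax: $3,011.68 × 0.07 = $210.82
Paid family leave insurance: $3,342.78 × 0.01 = $33.43
Social Security tax: $3,342.78 × 0.0744 = $248.70
Legal plan premium: $273.19
Roth 401(k) contribution: $249.05
(Employer's $397.76 toward legal plan premium is not withheld from the employee.)
Total deductions = $134.88 + $196.22 + $85.53 + $210.82 + $33.43 + $248.70 + $273.19 + $249.05 = $1,431.82
Net pay = $3,342.78 − $1,431.82 = $1,910.96

$1,910.96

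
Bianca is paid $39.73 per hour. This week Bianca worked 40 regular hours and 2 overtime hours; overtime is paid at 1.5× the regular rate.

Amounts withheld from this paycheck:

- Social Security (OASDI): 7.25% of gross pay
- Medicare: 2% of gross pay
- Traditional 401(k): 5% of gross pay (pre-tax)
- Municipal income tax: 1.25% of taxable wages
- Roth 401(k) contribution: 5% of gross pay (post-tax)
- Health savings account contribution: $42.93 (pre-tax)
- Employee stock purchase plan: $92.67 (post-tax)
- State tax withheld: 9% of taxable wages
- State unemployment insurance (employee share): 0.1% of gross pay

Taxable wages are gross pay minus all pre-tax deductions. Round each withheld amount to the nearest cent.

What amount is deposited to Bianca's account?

$1,080.26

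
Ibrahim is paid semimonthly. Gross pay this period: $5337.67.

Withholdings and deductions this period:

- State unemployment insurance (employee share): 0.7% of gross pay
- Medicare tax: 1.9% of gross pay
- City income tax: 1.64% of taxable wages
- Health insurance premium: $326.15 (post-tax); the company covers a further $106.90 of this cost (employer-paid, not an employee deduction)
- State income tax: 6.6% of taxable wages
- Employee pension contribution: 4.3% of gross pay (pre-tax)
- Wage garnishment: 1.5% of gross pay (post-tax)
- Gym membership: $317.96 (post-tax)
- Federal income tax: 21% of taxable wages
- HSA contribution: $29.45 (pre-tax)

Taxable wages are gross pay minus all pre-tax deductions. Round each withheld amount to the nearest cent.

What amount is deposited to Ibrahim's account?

Employee pension contribution: $5337.67 × 0.043 = $229.52
HSA contribution: $29.45
Pre-tax total = $229.52 + $29.45 = $258.97
Taxable wages = $5337.67 − $258.97 = $5078.70
Federal income tax: $5078.70 × 0.21 = $1066.53
City income tax: $5078.70 × 0.0164 = $83.29
State income tax: $5078.70 × 0.066 = $335.19
State unemployment insurance (employee share): $5337.67 × 0.007 = $37.36
Medicare tax: $5337.67 × 0.019 = $101.42
Health insurance premium: $326.15
Gym membership: $317.96
Wage garnishment: $5337.67 × 0.015 = $80.07
(Employer's $106.90 toward health insurance premium is not withheld from the employee.)
Total deductions = $229.52 + $29.45 + $1066.53 + $83.29 + $335.19 + $37.36 + $101.42 + $326.15 + $317.96 + $80.07 = $2606.94
Net pay = $5337.67 − $2606.94 = $2730.73

$2730.73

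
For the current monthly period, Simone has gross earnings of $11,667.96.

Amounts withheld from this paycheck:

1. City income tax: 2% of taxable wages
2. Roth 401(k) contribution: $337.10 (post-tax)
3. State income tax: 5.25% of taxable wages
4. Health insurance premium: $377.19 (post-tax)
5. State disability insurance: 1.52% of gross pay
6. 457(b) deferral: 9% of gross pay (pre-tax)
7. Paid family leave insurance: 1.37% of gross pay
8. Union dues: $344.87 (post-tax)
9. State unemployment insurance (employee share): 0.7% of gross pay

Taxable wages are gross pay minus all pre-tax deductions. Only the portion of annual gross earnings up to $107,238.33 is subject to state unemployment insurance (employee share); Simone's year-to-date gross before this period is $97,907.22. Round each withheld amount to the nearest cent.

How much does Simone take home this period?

$8,386.36

457(b) deferral: $11,667.96 × 0.09 = $1,050.12
Taxable wages = $11,667.96 − $1,050.12 = $10,617.84
State income tax: $10,617.84 × 0.0525 = $557.44
City income tax: $10,617.84 × 0.02 = $212.36
State unemployment insurance (employee share): only $107,238.33 − $97,907.22 = $9,331.11 of this check is subject → $9,331.11 × 0.007 = $65.32
State disability insurance: $11,667.96 × 0.0152 = $177.35
Paid family leave insurance: $11,667.96 × 0.0137 = $159.85
Union dues: $344.87
Health insurance premium: $377.19
Roth 401(k) contribution: $337.10
Total deductions = $1,050.12 + $557.44 + $212.36 + $65.32 + $177.35 + $159.85 + $344.87 + $377.19 + $337.10 = $3,281.60
Net pay = $11,667.96 − $3,281.60 = $8,386.36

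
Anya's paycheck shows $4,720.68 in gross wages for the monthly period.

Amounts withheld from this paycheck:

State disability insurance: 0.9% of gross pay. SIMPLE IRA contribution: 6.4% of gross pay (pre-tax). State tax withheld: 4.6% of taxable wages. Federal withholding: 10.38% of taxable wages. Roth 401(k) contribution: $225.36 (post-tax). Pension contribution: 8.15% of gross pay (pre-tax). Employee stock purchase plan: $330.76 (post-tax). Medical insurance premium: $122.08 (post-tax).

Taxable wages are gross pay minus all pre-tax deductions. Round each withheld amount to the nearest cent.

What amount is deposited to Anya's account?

Pension contribution: $4,720.68 × 0.0815 = $384.74
SIMPLE IRA contribution: $4,720.68 × 0.064 = $302.12
Pre-tax total = $384.74 + $302.12 = $686.86
Taxable wages = $4,720.68 − $686.86 = $4,033.82
Federal withholding: $4,033.82 × 0.1038 = $418.71
State tax withheld: $4,033.82 × 0.046 = $185.56
State disability insurance: $4,720.68 × 0.009 = $42.49
Medical insurance premium: $122.08
Employee stock purchase plan: $330.76
Roth 401(k) contribution: $225.36
Total deductions = $384.74 + $302.12 + $418.71 + $185.56 + $42.49 + $122.08 + $330.76 + $225.36 = $2,011.82
Net pay = $4,720.68 − $2,011.82 = $2,708.86

$2,708.86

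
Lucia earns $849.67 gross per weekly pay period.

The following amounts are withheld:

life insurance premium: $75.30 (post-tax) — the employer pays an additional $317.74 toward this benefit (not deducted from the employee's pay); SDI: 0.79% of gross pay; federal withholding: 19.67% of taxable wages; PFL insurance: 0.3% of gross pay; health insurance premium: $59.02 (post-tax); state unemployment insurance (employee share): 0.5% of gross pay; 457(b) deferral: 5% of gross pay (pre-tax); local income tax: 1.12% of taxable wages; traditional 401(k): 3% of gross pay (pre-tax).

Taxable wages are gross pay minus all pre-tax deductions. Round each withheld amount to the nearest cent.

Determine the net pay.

$471.35

457(b) deferral: $849.67 × 0.05 = $42.48
Traditional 401(k): $849.67 × 0.03 = $25.49
Pre-tax total = $42.48 + $25.49 = $67.97
Taxable wages = $849.67 − $67.97 = $781.70
Local income tax: $781.70 × 0.0112 = $8.76
Federal withholding: $781.70 × 0.1967 = $153.76
State unemployment insurance (employee share): $849.67 × 0.005 = $4.25
PFL insurance: $849.67 × 0.003 = $2.55
SDI: $849.67 × 0.0079 = $6.71
Health insurance premium: $59.02
Life insurance premium: $75.30
(Employer's $317.74 toward life insurance premium is not withheld from the employee.)
Total deductions = $42.48 + $25.49 + $8.76 + $153.76 + $4.25 + $2.55 + $6.71 + $59.02 + $75.30 = $378.32
Net pay = $849.67 − $378.32 = $471.35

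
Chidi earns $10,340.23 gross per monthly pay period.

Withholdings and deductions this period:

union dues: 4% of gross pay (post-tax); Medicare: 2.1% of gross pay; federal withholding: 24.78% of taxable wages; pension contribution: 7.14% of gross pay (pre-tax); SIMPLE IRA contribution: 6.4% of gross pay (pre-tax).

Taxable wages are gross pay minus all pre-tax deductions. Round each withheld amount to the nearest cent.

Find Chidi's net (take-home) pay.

Pension contribution: $10,340.23 × 0.0714 = $738.29
SIMPLE IRA contribution: $10,340.23 × 0.064 = $661.77
Pre-tax total = $738.29 + $661.77 = $1,400.06
Taxable wages = $10,340.23 − $1,400.06 = $8,940.17
Federal withholding: $8,940.17 × 0.2478 = $2,215.37
Medicare: $10,340.23 × 0.021 = $217.14
Union dues: $10,340.23 × 0.04 = $413.61
Total deductions = $738.29 + $661.77 + $2,215.37 + $217.14 + $413.61 = $4,246.18
Net pay = $10,340.23 − $4,246.18 = $6,094.05

$6,094.05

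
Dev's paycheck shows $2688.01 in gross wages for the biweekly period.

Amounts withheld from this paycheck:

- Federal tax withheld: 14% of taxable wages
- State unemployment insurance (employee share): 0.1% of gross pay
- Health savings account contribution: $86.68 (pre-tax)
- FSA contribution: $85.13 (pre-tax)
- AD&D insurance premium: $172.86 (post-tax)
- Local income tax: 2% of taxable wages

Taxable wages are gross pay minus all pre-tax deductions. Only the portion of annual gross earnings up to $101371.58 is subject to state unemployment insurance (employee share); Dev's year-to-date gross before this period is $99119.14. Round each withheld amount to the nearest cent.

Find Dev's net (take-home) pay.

FSA contribution: $85.13
Health savings account contribution: $86.68
Pre-tax total = $85.13 + $86.68 = $171.81
Taxable wages = $2688.01 − $171.81 = $2516.20
Federal tax withheld: $2516.20 × 0.14 = $352.27
Local income tax: $2516.20 × 0.02 = $50.32
State unemployment insurance (employee share): only $101371.58 − $99119.14 = $2252.44 of this check is subject → $2252.44 × 0.001 = $2.25
AD&D insurance premium: $172.86
Total deductions = $85.13 + $86.68 + $352.27 + $50.32 + $2.25 + $172.86 = $749.51
Net pay = $2688.01 − $749.51 = $1938.50

$1938.50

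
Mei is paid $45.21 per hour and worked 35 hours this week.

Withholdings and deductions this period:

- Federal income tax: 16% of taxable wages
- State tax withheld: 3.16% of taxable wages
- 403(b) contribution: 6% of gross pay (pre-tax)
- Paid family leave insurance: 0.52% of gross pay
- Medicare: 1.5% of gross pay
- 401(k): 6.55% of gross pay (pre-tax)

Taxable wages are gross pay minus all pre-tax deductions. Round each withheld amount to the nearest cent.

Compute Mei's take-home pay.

$1,086.67

Gross pay: 35 × $45.21 = $1,582.35
403(b) contribution: $1,582.35 × 0.06 = $94.94
401(k): $1,582.35 × 0.0655 = $103.64
Pre-tax total = $94.94 + $103.64 = $198.58
Taxable wages = $1,582.35 − $198.58 = $1,383.77
State tax withheld: $1,383.77 × 0.0316 = $43.73
Federal income tax: $1,383.77 × 0.16 = $221.40
Medicare: $1,582.35 × 0.015 = $23.74
Paid family leave insurance: $1,582.35 × 0.0052 = $8.23
Total deductions = $94.94 + $103.64 + $43.73 + $221.40 + $23.74 + $8.23 = $495.68
Net pay = $1,582.35 − $495.68 = $1,086.67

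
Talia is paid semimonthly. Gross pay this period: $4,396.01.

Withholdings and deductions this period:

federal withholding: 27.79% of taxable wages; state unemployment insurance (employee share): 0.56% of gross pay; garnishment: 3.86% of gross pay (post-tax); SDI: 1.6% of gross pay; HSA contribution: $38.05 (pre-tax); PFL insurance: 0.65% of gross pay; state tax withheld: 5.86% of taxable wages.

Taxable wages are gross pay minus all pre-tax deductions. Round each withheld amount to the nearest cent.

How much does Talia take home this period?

$2,598.28

HSA contribution: $38.05
Taxable wages = $4,396.01 − $38.05 = $4,357.96
Federal withholding: $4,357.96 × 0.2779 = $1,211.08
State tax withheld: $4,357.96 × 0.0586 = $255.38
PFL insurance: $4,396.01 × 0.0065 = $28.57
State unemployment insurance (employee share): $4,396.01 × 0.0056 = $24.62
SDI: $4,396.01 × 0.016 = $70.34
Garnishment: $4,396.01 × 0.0386 = $169.69
Total deductions = $38.05 + $1,211.08 + $255.38 + $28.57 + $24.62 + $70.34 + $169.69 = $1,797.73
Net pay = $4,396.01 − $1,797.73 = $2,598.28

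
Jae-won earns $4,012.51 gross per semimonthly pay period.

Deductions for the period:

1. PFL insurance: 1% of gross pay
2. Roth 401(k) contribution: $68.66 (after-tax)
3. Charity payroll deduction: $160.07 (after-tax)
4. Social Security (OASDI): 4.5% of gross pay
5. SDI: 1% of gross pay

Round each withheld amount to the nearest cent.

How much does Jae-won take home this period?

$3,522.96

SDI: $4,012.51 × 0.01 = $40.13
PFL insurance: $4,012.51 × 0.01 = $40.13
Social Security (OASDI): $4,012.51 × 0.045 = $180.56
Roth 401(k) contribution: $68.66
Charity payroll deduction: $160.07
Total deductions = $40.13 + $40.13 + $180.56 + $68.66 + $160.07 = $489.55
Net pay = $4,012.51 − $489.55 = $3,522.96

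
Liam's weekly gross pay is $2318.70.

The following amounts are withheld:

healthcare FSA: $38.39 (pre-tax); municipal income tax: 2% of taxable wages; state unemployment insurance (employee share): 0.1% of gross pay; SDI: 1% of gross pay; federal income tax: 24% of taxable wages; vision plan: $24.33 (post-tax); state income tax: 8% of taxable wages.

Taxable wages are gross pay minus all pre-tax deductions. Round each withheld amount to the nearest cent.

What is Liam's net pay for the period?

$1455.17

Healthcare FSA: $38.39
Taxable wages = $2318.70 − $38.39 = $2280.31
Municipal income tax: $2280.31 × 0.02 = $45.61
State income tax: $2280.31 × 0.08 = $182.42
Federal income tax: $2280.31 × 0.24 = $547.27
State unemployment insurance (employee share): $2318.70 × 0.001 = $2.32
SDI: $2318.70 × 0.01 = $23.19
Vision plan: $24.33
Total deductions = $38.39 + $45.61 + $182.42 + $547.27 + $2.32 + $23.19 + $24.33 = $863.53
Net pay = $2318.70 − $863.53 = $1455.17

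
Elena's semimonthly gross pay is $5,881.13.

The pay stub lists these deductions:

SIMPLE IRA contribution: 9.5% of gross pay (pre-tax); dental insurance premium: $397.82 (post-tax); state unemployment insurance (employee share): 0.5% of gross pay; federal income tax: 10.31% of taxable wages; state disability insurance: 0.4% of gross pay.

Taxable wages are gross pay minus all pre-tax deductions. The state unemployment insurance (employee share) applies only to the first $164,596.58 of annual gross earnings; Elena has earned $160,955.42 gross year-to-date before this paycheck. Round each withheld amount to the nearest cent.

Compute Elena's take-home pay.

$4,334.13

SIMPLE IRA contribution: $5,881.13 × 0.095 = $558.71
Taxable wages = $5,881.13 − $558.71 = $5,322.42
Federal income tax: $5,322.42 × 0.1031 = $548.74
State unemployment insurance (employee share): only $164,596.58 − $160,955.42 = $3,641.16 of this check is subject → $3,641.16 × 0.005 = $18.21
State disability insurance: $5,881.13 × 0.004 = $23.52
Dental insurance premium: $397.82
Total deductions = $558.71 + $548.74 + $18.21 + $23.52 + $397.82 = $1,547.00
Net pay = $5,881.13 − $1,547.00 = $4,334.13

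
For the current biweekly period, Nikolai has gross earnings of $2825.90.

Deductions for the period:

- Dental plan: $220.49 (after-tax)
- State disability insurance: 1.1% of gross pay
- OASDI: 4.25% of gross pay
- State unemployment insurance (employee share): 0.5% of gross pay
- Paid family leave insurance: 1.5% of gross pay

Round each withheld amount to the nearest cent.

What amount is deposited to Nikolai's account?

OASDI: $2825.90 × 0.0425 = $120.10
State disability insurance: $2825.90 × 0.011 = $31.08
State unemployment insurance (employee share): $2825.90 × 0.005 = $14.13
Paid family leave insurance: $2825.90 × 0.015 = $42.39
Dental plan: $220.49
Total deductions = $120.10 + $31.08 + $14.13 + $42.39 + $220.49 = $428.19
Net pay = $2825.90 − $428.19 = $2397.71

$2397.71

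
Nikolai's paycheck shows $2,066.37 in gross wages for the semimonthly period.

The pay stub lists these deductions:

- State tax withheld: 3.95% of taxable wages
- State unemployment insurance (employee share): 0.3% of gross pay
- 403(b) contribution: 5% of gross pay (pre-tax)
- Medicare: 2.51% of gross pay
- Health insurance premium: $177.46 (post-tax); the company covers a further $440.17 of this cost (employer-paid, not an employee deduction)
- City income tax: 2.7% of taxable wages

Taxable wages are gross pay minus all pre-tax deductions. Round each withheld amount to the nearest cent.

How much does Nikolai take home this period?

403(b) contribution: $2,066.37 × 0.05 = $103.32
Taxable wages = $2,066.37 − $103.32 = $1,963.05
City income tax: $1,963.05 × 0.027 = $53.00
State tax withheld: $1,963.05 × 0.0395 = $77.54
State unemployment insurance (employee share): $2,066.37 × 0.003 = $6.20
Medicare: $2,066.37 × 0.0251 = $51.87
Health insurance premium: $177.46
(Employer's $440.17 toward health insurance premium is not withheld from the employee.)
Total deductions = $103.32 + $53.00 + $77.54 + $6.20 + $51.87 + $177.46 = $469.39
Net pay = $2,066.37 − $469.39 = $1,596.98

$1,596.98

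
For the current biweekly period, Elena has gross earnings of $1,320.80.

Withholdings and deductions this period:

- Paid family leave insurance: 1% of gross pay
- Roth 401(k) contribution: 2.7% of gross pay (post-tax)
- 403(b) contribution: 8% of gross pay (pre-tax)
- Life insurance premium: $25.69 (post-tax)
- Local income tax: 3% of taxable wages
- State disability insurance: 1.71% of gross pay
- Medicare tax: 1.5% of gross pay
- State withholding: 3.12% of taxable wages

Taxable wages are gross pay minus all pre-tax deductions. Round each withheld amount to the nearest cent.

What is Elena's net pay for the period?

$1,023.82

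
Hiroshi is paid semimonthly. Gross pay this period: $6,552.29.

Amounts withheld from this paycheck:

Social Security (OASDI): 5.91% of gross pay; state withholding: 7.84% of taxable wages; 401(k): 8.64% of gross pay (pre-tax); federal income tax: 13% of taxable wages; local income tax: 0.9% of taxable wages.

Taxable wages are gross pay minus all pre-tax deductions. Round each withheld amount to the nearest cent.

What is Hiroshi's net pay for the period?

$4,297.53

401(k): $6,552.29 × 0.0864 = $566.12
Taxable wages = $6,552.29 − $566.12 = $5,986.17
Federal income tax: $5,986.17 × 0.13 = $778.20
State withholding: $5,986.17 × 0.0784 = $469.32
Local income tax: $5,986.17 × 0.009 = $53.88
Social Security (OASDI): $6,552.29 × 0.0591 = $387.24
Total deductions = $566.12 + $778.20 + $469.32 + $53.88 + $387.24 = $2,254.76
Net pay = $6,552.29 − $2,254.76 = $4,297.53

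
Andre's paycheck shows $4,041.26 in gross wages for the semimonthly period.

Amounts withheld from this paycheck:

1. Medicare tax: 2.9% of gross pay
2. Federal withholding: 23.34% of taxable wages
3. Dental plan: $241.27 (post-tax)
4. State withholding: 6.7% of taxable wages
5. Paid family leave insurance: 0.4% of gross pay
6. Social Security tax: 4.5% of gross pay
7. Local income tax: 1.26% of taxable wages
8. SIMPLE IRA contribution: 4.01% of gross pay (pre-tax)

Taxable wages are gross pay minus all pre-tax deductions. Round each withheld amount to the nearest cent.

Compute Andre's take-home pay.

SIMPLE IRA contribution: $4,041.26 × 0.0401 = $162.05
Taxable wages = $4,041.26 − $162.05 = $3,879.21
State withholding: $3,879.21 × 0.067 = $259.91
Federal withholding: $3,879.21 × 0.2334 = $905.41
Local income tax: $3,879.21 × 0.0126 = $48.88
Social Security tax: $4,041.26 × 0.045 = $181.86
Paid family leave insurance: $4,041.26 × 0.004 = $16.17
Medicare tax: $4,041.26 × 0.029 = $117.20
Dental plan: $241.27
Total deductions = $162.05 + $259.91 + $905.41 + $48.88 + $181.86 + $16.17 + $117.20 + $241.27 = $1,932.75
Net pay = $4,041.26 − $1,932.75 = $2,108.51

$2,108.51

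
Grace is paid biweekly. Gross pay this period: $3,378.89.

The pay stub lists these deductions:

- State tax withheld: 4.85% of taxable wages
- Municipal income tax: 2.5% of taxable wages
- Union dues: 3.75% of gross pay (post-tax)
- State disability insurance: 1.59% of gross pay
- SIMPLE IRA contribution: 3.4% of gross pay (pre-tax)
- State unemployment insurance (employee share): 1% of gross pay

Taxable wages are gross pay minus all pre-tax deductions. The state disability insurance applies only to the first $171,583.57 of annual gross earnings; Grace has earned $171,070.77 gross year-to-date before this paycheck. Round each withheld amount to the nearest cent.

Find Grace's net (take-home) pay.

$2,855.46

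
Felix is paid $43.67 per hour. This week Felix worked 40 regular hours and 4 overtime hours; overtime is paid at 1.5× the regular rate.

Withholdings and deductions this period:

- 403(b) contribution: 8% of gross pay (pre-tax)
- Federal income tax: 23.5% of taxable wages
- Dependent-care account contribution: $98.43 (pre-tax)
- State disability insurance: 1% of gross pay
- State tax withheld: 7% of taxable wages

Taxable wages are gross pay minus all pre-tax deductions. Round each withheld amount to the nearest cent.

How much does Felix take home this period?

$1,195.94

Regular pay: 40 × $43.67 = $1,746.80
Overtime pay: 4 × $43.67 × 1.5 = $262.02
Gross pay = $1,746.80 + $262.02 = $2,008.82
Dependent-care account contribution: $98.43
403(b) contribution: $2,008.82 × 0.08 = $160.71
Pre-tax total = $98.43 + $160.71 = $259.14
Taxable wages = $2,008.82 − $259.14 = $1,749.68
State tax withheld: $1,749.68 × 0.07 = $122.48
Federal income tax: $1,749.68 × 0.235 = $411.17
State disability insurance: $2,008.82 × 0.01 = $20.09
Total deductions = $98.43 + $160.71 + $122.48 + $411.17 + $20.09 = $812.88
Net pay = $2,008.82 − $812.88 = $1,195.94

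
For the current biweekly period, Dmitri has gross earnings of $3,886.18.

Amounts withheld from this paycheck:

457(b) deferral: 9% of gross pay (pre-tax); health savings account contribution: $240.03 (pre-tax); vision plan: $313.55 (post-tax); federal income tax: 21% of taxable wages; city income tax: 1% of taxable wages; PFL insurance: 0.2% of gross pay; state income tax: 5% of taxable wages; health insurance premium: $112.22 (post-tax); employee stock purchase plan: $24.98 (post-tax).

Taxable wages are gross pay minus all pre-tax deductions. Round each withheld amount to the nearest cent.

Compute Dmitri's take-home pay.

$1,947.85

457(b) deferral: $3,886.18 × 0.09 = $349.76
Health savings account contribution: $240.03
Pre-tax total = $349.76 + $240.03 = $589.79
Taxable wages = $3,886.18 − $589.79 = $3,296.39
Federal income tax: $3,296.39 × 0.21 = $692.24
State income tax: $3,296.39 × 0.05 = $164.82
City income tax: $3,296.39 × 0.01 = $32.96
PFL insurance: $3,886.18 × 0.002 = $7.77
Employee stock purchase plan: $24.98
Health insurance premium: $112.22
Vision plan: $313.55
Total deductions = $349.76 + $240.03 + $692.24 + $164.82 + $32.96 + $7.77 + $24.98 + $112.22 + $313.55 = $1,938.33
Net pay = $3,886.18 − $1,938.33 = $1,947.85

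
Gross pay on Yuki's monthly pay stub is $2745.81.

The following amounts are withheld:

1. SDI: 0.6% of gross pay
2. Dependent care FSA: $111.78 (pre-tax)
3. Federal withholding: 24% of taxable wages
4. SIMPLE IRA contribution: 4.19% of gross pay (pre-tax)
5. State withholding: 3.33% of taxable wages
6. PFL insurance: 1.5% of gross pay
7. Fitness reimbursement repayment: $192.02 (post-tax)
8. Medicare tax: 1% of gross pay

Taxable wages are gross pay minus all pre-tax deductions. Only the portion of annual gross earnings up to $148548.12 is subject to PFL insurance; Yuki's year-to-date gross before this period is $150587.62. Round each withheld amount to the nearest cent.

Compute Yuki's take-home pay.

SIMPLE IRA contribution: $2745.81 × 0.0419 = $115.05
Dependent care FSA: $111.78
Pre-tax total = $115.05 + $111.78 = $226.83
Taxable wages = $2745.81 − $226.83 = $2518.98
Federal withholding: $2518.98 × 0.24 = $604.56
State withholding: $2518.98 × 0.0333 = $83.88
Medicare tax: $2745.81 × 0.01 = $27.46
SDI: $2745.81 × 0.006 = $16.47
PFL insurance: annual cap $148548.12 already reached (YTD $150587.62), so $0.00
Fitness reimbursement repayment: $192.02
Total deductions = $115.05 + $111.78 + $604.56 + $83.88 + $27.46 + $16.47 + $0.00 + $192.02 = $1151.22
Net pay = $2745.81 − $1151.22 = $1594.59

$1594.59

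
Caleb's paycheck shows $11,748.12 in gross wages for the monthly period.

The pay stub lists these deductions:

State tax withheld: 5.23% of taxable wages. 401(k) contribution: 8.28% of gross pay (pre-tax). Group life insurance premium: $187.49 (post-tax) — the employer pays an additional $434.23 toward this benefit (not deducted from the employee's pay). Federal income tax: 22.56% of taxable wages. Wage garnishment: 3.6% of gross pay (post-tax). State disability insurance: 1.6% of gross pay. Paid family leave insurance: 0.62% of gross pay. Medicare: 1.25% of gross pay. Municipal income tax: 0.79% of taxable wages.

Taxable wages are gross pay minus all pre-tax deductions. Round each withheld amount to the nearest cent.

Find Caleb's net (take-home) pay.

$6,677.69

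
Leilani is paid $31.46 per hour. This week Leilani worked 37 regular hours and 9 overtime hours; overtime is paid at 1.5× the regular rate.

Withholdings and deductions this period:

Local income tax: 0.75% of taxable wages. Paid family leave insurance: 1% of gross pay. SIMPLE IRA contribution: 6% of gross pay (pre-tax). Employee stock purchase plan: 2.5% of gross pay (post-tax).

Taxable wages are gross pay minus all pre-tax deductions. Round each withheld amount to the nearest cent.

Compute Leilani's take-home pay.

$1,426.60

Regular pay: 37 × $31.46 = $1,164.02
Overtime pay: 9 × $31.46 × 1.5 = $424.71
Gross pay = $1,164.02 + $424.71 = $1,588.73
SIMPLE IRA contribution: $1,588.73 × 0.06 = $95.32
Taxable wages = $1,588.73 − $95.32 = $1,493.41
Local income tax: $1,493.41 × 0.0075 = $11.20
Paid family leave insurance: $1,588.73 × 0.01 = $15.89
Employee stock purchase plan: $1,588.73 × 0.025 = $39.72
Total deductions = $95.32 + $11.20 + $15.89 + $39.72 = $162.13
Net pay = $1,588.73 − $162.13 = $1,426.60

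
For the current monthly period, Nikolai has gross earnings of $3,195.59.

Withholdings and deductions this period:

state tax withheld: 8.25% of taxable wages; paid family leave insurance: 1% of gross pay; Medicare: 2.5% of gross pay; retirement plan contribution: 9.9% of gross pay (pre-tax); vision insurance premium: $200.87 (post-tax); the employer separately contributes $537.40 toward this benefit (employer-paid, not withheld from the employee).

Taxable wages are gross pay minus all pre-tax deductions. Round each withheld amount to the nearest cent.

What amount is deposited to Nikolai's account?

Retirement plan contribution: $3,195.59 × 0.099 = $316.36
Taxable wages = $3,195.59 − $316.36 = $2,879.23
State tax withheld: $2,879.23 × 0.0825 = $237.54
Medicare: $3,195.59 × 0.025 = $79.89
Paid family leave insurance: $3,195.59 × 0.01 = $31.96
Vision insurance premium: $200.87
(Employer's $537.40 toward vision insurance premium is not withheld from the employee.)
Total deductions = $316.36 + $237.54 + $79.89 + $31.96 + $200.87 = $866.62
Net pay = $3,195.59 − $866.62 = $2,328.97

$2,328.97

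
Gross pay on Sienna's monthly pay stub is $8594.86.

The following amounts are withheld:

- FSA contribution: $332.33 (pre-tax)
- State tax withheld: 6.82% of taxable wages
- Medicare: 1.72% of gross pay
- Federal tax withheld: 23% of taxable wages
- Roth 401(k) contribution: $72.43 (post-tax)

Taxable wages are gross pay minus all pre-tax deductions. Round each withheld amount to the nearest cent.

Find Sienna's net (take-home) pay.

$5578.39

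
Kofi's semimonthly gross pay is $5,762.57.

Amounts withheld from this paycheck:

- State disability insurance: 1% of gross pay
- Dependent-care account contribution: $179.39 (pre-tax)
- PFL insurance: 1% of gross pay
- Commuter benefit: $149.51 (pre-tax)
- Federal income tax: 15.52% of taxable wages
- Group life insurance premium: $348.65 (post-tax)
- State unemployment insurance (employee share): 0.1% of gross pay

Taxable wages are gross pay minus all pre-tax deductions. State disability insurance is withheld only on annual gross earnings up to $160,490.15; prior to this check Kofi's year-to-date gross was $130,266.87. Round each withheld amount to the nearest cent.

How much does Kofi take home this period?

$4,120.69

Dependent-care account contribution: $179.39
Commuter benefit: $149.51
Pre-tax total = $179.39 + $149.51 = $328.90
Taxable wages = $5,762.57 − $328.90 = $5,433.67
Federal income tax: $5,433.67 × 0.1552 = $843.31
State disability insurance: cap not yet reached, full $5,762.57 is subject → $5,762.57 × 0.01 = $57.63
PFL insurance: $5,762.57 × 0.01 = $57.63
State unemployment insurance (employee share): $5,762.57 × 0.001 = $5.76
Group life insurance premium: $348.65
Total deductions = $179.39 + $149.51 + $843.31 + $57.63 + $57.63 + $5.76 + $348.65 = $1,641.88
Net pay = $5,762.57 − $1,641.88 = $4,120.69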